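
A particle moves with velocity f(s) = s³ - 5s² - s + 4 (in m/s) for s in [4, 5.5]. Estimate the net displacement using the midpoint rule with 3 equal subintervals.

-7.2734375

Δs = (5.5 − 4)/3 = 0.5.
Midpoints: 4.25, 4.75, 5.25.
f(4.25) = -13.796875, f(4.75) = -6.390625, f(5.25) = 5.640625.
Sum = Δs · [f(4.25) + f(4.75) + f(5.25)].
Sum = -7.2734375.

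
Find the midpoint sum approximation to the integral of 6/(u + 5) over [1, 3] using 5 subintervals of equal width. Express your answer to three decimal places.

Δu = (3 − 1)/5 = 0.4.
Midpoints: 1.2, 1.6, 2, 2.4, 2.8.
f(1.2) = 30/31, f(1.6) = 10/11, f(2) = 6/7, f(2.4) = 30/37, f(2.8) = 10/13.
Sum = Δu · [f(1.2) + f(1.6) + f(2) + f(2.4) + f(2.8)].
Sum ≈ 1.726.

1.726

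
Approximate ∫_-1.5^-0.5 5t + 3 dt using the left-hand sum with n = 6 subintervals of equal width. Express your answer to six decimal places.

Δt = (-0.5 − (-1.5))/6 = 1/6.
Left endpoints: -1.5, -4/3, -7/6, -1, -5/6, -2/3.
f(-1.5) = -4.5, f(-4/3) = -11/3, f(-7/6) = -17/6, f(-1) = -2, f(-5/6) = -7/6, f(-2/3) = -1/3.
Sum = Δt · [f(-1.5) + f(-4/3) + f(-7/6) + ...].
Sum ≈ -2.416667.

-2.416667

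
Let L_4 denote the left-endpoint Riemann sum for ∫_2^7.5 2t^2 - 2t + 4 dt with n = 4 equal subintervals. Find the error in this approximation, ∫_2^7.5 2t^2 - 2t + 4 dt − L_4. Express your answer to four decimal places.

60.8151

Exact integral: ∫_2^7.5 f(t) dt ≈ 245.666667.
L_4 = 184.8515625.
Error ≈ 245.666667 − 184.8515625 ≈ 60.8151.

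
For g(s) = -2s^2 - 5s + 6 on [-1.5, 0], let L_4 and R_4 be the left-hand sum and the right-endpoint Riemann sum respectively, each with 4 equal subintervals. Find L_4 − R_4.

1.125

L_4 = 12.8671875.
R_4 = 11.7421875.
L_4 − R_4 = 1.125.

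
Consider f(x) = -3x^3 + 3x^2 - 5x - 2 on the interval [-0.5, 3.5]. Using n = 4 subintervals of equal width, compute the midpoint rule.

Δx = (3.5 − (-0.5))/4 = 1.
Midpoints: 0, 1, 2, 3.
f(0) = -2, f(1) = -7, f(2) = -24, f(3) = -71.
Sum = Δx · [f(0) + f(1) + f(2) + f(3)].
Sum = -104.

-104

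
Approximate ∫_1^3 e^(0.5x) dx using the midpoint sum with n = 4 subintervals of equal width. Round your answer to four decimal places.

Δx = (3 − 1)/4 = 0.5.
Midpoints: 1.25, 1.75, 2.25, 2.75.
f(1.25) ≈ 1.8682, f(1.75) ≈ 2.3989, f(2.25) ≈ 3.0802, f(2.75) ≈ 3.9551.
Sum = Δx · [f(1.25) + f(1.75) + f(2.25) + f(2.75)].
Sum ≈ 5.6512.

5.6512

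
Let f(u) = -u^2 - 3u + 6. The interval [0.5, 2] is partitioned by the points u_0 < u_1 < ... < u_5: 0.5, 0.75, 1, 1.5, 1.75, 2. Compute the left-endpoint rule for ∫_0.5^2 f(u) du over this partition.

2.09375

Subinterval widths: 0.25, 0.25, 0.5, 0.25, 0.25.
Left endpoints: 0.5, 0.75, 1, 1.5, 1.75.
f(0.5) = 4.25, f(0.75) = 3.1875, f(1) = 2, f(1.5) = -0.75, f(1.75) = -2.3125.
Sum = Σ Δu_i · f(u_i).
Sum = 2.09375.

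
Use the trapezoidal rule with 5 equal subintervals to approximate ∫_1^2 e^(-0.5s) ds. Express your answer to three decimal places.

0.478

Δs = (2 − 1)/5 = 0.2.
f(1) ≈ 0.607, f(1.2) ≈ 0.549, f(1.4) ≈ 0.497, f(1.6) ≈ 0.449, f(1.8) ≈ 0.407, f(2) ≈ 0.368.
T_5 = (Δs/2)·[f(s_0) + 2f(s_1) + ... + 2f(s_{4}) + f(s_5)].
Sum ≈ 0.478.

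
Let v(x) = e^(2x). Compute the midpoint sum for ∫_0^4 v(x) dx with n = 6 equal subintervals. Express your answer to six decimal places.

Δx = (4 − 0)/6 = 2/3.
Midpoints: 1/3, 1, 5/3, 7/3, 3, 11/3.
v(1/3) ≈ 1.947734, v(1) ≈ 7.389056, v(5/3) ≈ 28.031625, v(7/3) ≈ 106.342675, v(3) ≈ 403.428793, v(11/3) ≈ 1530.474862.
Sum = Δx · [v(1/3) + v(1) + v(5/3) + ...].
Sum ≈ 1385.076497.

1385.076497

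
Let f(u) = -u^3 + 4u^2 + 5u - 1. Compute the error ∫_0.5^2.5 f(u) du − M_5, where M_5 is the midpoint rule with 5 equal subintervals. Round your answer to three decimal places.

Exact integral: ∫_0.5^2.5 f(u) du ≈ 23.91667.
M_5 = 23.93.
Error ≈ 23.91667 − 23.93 ≈ -0.013.

-0.013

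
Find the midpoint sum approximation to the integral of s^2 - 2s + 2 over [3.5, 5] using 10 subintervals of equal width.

17.6221875

Δs = (5 − 3.5)/10 = 0.15.
Midpoints: 3.575, 3.725, 3.875, 4.025, 4.175, 4.325, 4.475, 4.625, 4.775, 4.925.
f(3.575) = 7.630625, f(3.725) = 8.425625, f(3.875) = 9.265625, f(4.025) = 10.150625, f(4.175) = 11.080625, f(4.325) = 12.055625, f(4.475) = 13.075625, f(4.625) = 14.140625, f(4.775) = 15.250625, f(4.925) = 16.405625.
Sum = Δs · [f(3.575) + f(3.725) + f(3.875) + ...].
Sum = 17.6221875.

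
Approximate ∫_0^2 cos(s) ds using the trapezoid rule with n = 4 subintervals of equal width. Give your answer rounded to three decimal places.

Δs = (2 − 0)/4 = 0.5.
f(0) ≈ 1.000, f(0.5) ≈ 0.878, f(1) ≈ 0.540, f(1.5) ≈ 0.071, f(2) ≈ -0.416.
T_4 = (Δs/2)·[f(s_0) + 2f(s_1) + 2f(s_2) + 2f(s_3) + f(s_4)].
Sum ≈ 0.890.

0.890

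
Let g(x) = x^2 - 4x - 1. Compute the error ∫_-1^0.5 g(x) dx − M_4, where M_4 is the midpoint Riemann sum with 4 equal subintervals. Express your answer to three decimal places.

Exact integral: ∫_-1^0.5 g(x) dx = 0.375.
M_4 ≈ 0.35742.
Error ≈ 0.375 − 0.35742 ≈ 0.018.

0.018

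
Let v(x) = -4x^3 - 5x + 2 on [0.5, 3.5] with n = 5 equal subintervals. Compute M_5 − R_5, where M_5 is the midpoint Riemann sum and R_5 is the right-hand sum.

62.28

M_5 = -171.84.
R_5 = -234.12.
M_5 − R_5 = 62.28.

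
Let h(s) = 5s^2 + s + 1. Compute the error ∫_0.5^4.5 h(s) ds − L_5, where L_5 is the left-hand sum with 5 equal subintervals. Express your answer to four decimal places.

Exact integral: ∫_0.5^4.5 h(s) ds ≈ 165.666667.
L_5 = 126.2.
Error ≈ 165.666667 − 126.2 ≈ 39.4667.

39.4667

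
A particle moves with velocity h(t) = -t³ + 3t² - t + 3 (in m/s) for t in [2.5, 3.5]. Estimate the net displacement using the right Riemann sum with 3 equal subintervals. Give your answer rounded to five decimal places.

Δt = (3.5 − 2.5)/3 = 1/3.
Right endpoints: 17/6, 19/6, 3.5.
h(17/6) = 325/216, h(19/6) = -397/216, h(3.5) = -6.625.
Sum = Δt · [h(17/6) + h(19/6) + h(3.5)].
Sum ≈ -2.31944.

-2.31944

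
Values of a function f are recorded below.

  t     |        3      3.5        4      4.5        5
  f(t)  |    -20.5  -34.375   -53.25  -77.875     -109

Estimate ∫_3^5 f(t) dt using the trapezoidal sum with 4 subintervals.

-115.125

Δt = 0.5.
T_4 = (0.5/2)·[(-20.5) + 2·(-34.375) + 2·(-53.25) + 2·(-77.875) + (-109)] = -115.125.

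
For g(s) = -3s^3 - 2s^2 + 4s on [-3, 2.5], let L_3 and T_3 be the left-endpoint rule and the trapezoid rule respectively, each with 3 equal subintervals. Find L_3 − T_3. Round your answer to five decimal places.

92.01042

L_3 ≈ 90.3171296.
T_3 ≈ -1.6932870.
L_3 − T_3 ≈ 92.01042.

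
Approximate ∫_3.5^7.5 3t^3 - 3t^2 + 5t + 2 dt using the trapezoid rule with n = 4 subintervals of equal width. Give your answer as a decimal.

2030.5

Δt = (7.5 − 3.5)/4 = 1.
f(3.5) = 111.375, f(4.5) = 237.125, f(5.5) = 437.875, f(6.5) = 731.625, f(7.5) = 1136.375.
T_4 = (Δt/2)·[f(t_0) + 2f(t_1) + 2f(t_2) + 2f(t_3) + f(t_4)].
Sum = 2030.5.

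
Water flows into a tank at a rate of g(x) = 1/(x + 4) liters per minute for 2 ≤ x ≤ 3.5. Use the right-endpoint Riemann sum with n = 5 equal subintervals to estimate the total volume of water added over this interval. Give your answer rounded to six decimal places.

0.218219

Δx = (3.5 − 2)/5 = 0.3.
Right endpoints: 2.3, 2.6, 2.9, 3.2, 3.5.
g(2.3) = 10/63, g(2.6) = 5/33, g(2.9) = 10/69, g(3.2) = 5/36, g(3.5) = 2/15.
Sum = Δx · [g(2.3) + g(2.6) + g(2.9) + g(3.2) + g(3.5)].
Sum ≈ 0.218219.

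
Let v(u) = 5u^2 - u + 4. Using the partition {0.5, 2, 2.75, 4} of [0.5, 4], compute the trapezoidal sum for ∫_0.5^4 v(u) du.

Subinterval widths: 1.5, 0.75, 1.25.
v(0.5) = 4.75, v(2) = 22, v(2.75) = 39.0625, v(4) = 80.
On each subinterval the trapezoid contributes (Δu_i/2)·[v(u_{i-1}) + v(u_i)].
Sum = 117.375.

117.375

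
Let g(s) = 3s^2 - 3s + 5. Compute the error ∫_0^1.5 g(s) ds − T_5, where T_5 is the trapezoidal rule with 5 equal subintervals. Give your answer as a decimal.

-0.0675

Exact integral: ∫_0^1.5 g(s) ds = 7.5.
T_5 = 7.5675.
Error = 7.5 − 7.5675 = -0.0675.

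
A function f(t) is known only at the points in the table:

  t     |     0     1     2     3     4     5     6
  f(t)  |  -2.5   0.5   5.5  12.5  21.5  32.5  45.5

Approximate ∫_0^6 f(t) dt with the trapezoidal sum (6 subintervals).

94

Δt = 1.
T_6 = (1/2)·[(-2.5) + 2·0.5 + 2·5.5 + 2·12.5 + 2·21.5 + 2·32.5 + 45.5] = 94.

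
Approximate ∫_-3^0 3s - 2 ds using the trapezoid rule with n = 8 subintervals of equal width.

-19.5

Δs = (0 − (-3))/8 = 0.375.
f(-3) = -11, f(-2.625) = -9.875, f(-2.25) = -8.75, f(-1.875) = -7.625, f(-1.5) = -6.5, f(-1.125) = -5.375, f(-0.75) = -4.25, f(-0.375) = -3.125, f(0) = -2.
T_8 = (Δs/2)·[f(s_0) + 2f(s_1) + ... + 2f(s_{7}) + f(s_8)].
Sum = -19.5.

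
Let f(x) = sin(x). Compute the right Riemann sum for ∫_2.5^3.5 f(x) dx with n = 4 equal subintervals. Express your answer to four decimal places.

0.0160

Δx = (3.5 − 2.5)/4 = 0.25.
Right endpoints: 2.75, 3, 3.25, 3.5.
f(2.75) ≈ 0.3817, f(3) ≈ 0.1411, f(3.25) ≈ -0.1082, f(3.5) ≈ -0.3508.
Sum = Δx · [f(2.75) + f(3) + f(3.25) + f(3.5)].
Sum ≈ 0.0160.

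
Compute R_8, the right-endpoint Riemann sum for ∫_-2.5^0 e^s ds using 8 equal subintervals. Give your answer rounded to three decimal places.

Δs = (0 − (-2.5))/8 = 0.3125.
Right endpoints: -2.1875, -1.875, -1.5625, -1.25, -0.9375, -0.625, -0.3125, 0.
f(-2.1875) ≈ 0.112, f(-1.875) ≈ 0.153, f(-1.5625) ≈ 0.210, f(-1.25) ≈ 0.287, f(-0.9375) ≈ 0.392, f(-0.625) ≈ 0.535, f(-0.3125) ≈ 0.732, f(0) ≈ 1.000.
Sum = Δs · [f(-2.1875) + f(-1.875) + f(-1.5625) + ...].
Sum ≈ 1.069.

1.069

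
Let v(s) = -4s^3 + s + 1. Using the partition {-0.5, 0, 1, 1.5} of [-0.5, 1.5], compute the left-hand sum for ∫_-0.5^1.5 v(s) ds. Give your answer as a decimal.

0.5

Subinterval widths: 0.5, 1, 0.5.
Left endpoints: -0.5, 0, 1.
v(-0.5) = 1, v(0) = 1, v(1) = -2.
Sum = Σ Δs_i · v(s_i).
Sum = 0.5.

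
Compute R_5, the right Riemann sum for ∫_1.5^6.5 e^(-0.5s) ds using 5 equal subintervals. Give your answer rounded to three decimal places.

Δs = (6.5 − 1.5)/5 = 1.
Right endpoints: 2.5, 3.5, 4.5, 5.5, 6.5.
f(2.5) ≈ 0.287, f(3.5) ≈ 0.174, f(4.5) ≈ 0.105, f(5.5) ≈ 0.064, f(6.5) ≈ 0.039.
Sum = Δs · [f(2.5) + f(3.5) + f(4.5) + f(5.5) + f(6.5)].
Sum ≈ 0.668.

0.668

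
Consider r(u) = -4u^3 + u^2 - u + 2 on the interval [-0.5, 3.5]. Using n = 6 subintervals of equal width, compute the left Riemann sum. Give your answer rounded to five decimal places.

-84.03704

Δu = (3.5 − (-0.5))/6 = 2/3.
Left endpoints: -0.5, 1/6, 5/6, 1.5, 13/6, 17/6.
r(-0.5) = 3.25, r(1/6) = 199/108, r(5/6) = -49/108, r(1.5) = -10.75, r(13/6) = -3905/108, r(17/6) = -9049/108.
Sum = Δu · [r(-0.5) + r(1/6) + r(5/6) + ...].
Sum ≈ -84.03704.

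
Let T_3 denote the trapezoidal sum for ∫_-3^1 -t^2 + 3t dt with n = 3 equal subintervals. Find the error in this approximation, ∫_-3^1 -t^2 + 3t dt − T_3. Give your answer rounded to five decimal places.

Exact integral: ∫_-3^1 f(t) dt ≈ -21.3333333.
T_3 ≈ -22.5185185.
Error ≈ -21.3333333 − (-22.5185185) ≈ 1.18519.

1.18519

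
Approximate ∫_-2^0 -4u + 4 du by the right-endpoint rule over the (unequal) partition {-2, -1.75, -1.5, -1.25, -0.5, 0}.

14

Subinterval widths: 0.25, 0.25, 0.25, 0.75, 0.5.
Right endpoints: -1.75, -1.5, -1.25, -0.5, 0.
f(-1.75) = 11, f(-1.5) = 10, f(-1.25) = 9, f(-0.5) = 6, f(0) = 4.
Sum = Σ Δu_i · f(u_i).
Sum = 14.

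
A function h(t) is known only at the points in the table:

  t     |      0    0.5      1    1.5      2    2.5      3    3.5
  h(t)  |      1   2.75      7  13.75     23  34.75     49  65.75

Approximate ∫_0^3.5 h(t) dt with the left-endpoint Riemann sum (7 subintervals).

65.625

Δt = 0.5.
Sum = 0.5·[1 + 2.75 + 7 + 13.75 + 23 + 34.75 + 49] = 65.625.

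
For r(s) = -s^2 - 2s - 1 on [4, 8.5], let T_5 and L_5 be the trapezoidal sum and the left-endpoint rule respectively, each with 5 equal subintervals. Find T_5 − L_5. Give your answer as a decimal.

-29.3625

T_5 = -244.7325.
L_5 = -215.37.
T_5 − L_5 = -29.3625.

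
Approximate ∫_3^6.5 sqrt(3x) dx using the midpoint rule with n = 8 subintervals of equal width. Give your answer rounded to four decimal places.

13.1368

Δx = (6.5 − 3)/8 = 0.4375.
Midpoints: 3.21875, 3.65625, 4.09375, 4.53125, 4.96875, 5.40625, 5.84375, 6.28125.
f(3.21875) ≈ 3.1075, f(3.65625) ≈ 3.3119, f(4.09375) ≈ 3.5045, f(4.53125) ≈ 3.6870, f(4.96875) ≈ 3.8609, f(5.40625) ≈ 4.0273, f(5.84375) ≈ 4.1870, f(6.28125) ≈ 4.3409.
Sum = Δx · [f(3.21875) + f(3.65625) + f(4.09375) + ...].
Sum ≈ 13.1368.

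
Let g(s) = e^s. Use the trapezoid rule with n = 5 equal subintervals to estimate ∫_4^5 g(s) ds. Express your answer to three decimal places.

94.128

Δs = (5 − 4)/5 = 0.2.
g(4) ≈ 54.598, g(4.2) ≈ 66.686, g(4.4) ≈ 81.451, g(4.6) ≈ 99.484, g(4.8) ≈ 121.510, g(5) ≈ 148.413.
T_5 = (Δs/2)·[g(s_0) + 2g(s_1) + ... + 2g(s_{4}) + g(s_5)].
Sum ≈ 94.128.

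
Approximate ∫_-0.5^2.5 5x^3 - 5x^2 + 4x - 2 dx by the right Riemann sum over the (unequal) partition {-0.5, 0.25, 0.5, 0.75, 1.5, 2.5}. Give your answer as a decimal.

61.0859375

Subinterval widths: 0.75, 0.25, 0.25, 0.75, 1.
Right endpoints: 0.25, 0.5, 0.75, 1.5, 2.5.
f(0.25) = -1.234375, f(0.5) = -0.625, f(0.75) = 0.296875, f(1.5) = 9.625, f(2.5) = 54.875.
Sum = Σ Δx_i · f(x_i).
Sum = 61.0859375.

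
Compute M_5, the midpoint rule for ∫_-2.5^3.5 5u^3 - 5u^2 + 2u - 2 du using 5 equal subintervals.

33.45

Δu = (3.5 − (-2.5))/5 = 1.2.
Midpoints: -1.9, -0.7, 0.5, 1.7, 2.9.
f(-1.9) = -58.145, f(-0.7) = -7.565, f(0.5) = -1.625, f(1.7) = 11.515, f(2.9) = 83.695.
Sum = Δu · [f(-1.9) + f(-0.7) + f(0.5) + f(1.7) + f(2.9)].
Sum = 33.45.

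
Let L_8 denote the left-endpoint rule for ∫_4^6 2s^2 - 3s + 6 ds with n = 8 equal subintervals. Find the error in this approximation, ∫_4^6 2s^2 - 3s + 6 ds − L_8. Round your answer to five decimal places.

4.20833

Exact integral: ∫_4^6 f(s) ds ≈ 83.3333333.
L_8 = 79.125.
Error ≈ 83.3333333 − 79.125 ≈ 4.20833.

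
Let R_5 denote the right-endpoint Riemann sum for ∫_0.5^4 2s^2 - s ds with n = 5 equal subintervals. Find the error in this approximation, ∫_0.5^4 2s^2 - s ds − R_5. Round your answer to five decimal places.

Exact integral: ∫_0.5^4 f(s) ds ≈ 34.7083333.
R_5 = 45.08.
Error ≈ 34.7083333 − 45.08 ≈ -10.37167.

-10.37167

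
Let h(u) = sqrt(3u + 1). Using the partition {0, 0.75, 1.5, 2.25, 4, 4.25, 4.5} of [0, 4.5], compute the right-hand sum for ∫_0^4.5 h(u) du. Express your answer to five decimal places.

13.38761

Subinterval widths: 0.75, 0.75, 0.75, 1.75, 0.25, 0.25.
Right endpoints: 0.75, 1.5, 2.25, 4, 4.25, 4.5.
h(0.75) ≈ 1.80278, h(1.5) ≈ 2.34521, h(2.25) ≈ 2.78388, h(4) ≈ 3.60555, h(4.25) ≈ 3.70810, h(4.5) ≈ 3.80789.
Sum = Σ Δu_i · h(u_i).
Sum ≈ 13.38761.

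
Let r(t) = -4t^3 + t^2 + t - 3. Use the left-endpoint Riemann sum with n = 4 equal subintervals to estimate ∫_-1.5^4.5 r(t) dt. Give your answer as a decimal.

Δt = (4.5 − (-1.5))/4 = 1.5.
Left endpoints: -1.5, 0, 1.5, 3.
r(-1.5) = 11.25, r(0) = -3, r(1.5) = -12.75, r(3) = -99.
Sum = Δt · [r(-1.5) + r(0) + r(1.5) + r(3)].
Sum = -155.25.

-155.25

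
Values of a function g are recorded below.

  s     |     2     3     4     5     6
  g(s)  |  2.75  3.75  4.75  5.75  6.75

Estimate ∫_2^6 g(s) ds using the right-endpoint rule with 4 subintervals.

21

Δs = 1.
Sum = 1·[3.75 + 4.75 + 5.75 + 6.75] = 21.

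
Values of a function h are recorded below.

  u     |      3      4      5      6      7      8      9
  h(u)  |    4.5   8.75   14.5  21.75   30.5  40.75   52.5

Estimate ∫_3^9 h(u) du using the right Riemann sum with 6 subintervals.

168.75

Δu = 1.
Sum = 1·[8.75 + 14.5 + 21.75 + 30.5 + 40.75 + 52.5] = 168.75.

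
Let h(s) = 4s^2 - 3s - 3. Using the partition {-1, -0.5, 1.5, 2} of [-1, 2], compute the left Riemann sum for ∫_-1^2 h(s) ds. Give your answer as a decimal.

1.75

Subinterval widths: 0.5, 2, 0.5.
Left endpoints: -1, -0.5, 1.5.
h(-1) = 4, h(-0.5) = -0.5, h(1.5) = 1.5.
Sum = Σ Δs_i · h(s_i).
Sum = 1.75.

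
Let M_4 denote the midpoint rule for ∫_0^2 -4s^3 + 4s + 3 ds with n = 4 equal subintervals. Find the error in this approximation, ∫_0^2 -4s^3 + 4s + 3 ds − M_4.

Exact integral: ∫_0^2 f(s) ds = -2.
M_4 = -1.5.
Error = -2 − (-1.5) = -0.5.

-0.5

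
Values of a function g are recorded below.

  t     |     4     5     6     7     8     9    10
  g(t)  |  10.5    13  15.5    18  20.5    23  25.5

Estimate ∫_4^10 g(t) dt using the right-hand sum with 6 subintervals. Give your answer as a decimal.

Δt = 1.
Sum = 1·[13 + 15.5 + 18 + 20.5 + 23 + 25.5] = 115.5.

115.5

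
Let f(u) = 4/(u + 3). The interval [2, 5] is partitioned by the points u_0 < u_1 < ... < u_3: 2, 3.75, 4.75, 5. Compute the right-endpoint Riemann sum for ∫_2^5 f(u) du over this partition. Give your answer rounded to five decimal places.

1.67817

Subinterval widths: 1.75, 1, 0.25.
Right endpoints: 3.75, 4.75, 5.
f(3.75) = 16/27, f(4.75) = 16/31, f(5) = 0.5.
Sum = Σ Δu_i · f(u_i).
Sum ≈ 1.67817.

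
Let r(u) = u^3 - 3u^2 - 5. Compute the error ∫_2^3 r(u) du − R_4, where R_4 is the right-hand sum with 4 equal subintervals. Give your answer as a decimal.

Exact integral: ∫_2^3 r(u) du = -7.75.
R_4 = -7.203125.
Error = -7.75 − (-7.203125) = -0.546875.

-0.546875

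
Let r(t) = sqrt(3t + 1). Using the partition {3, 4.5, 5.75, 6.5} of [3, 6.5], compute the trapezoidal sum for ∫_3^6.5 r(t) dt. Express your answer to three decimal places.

13.577

Subinterval widths: 1.5, 1.25, 0.75.
r(3) ≈ 3.162, r(4.5) ≈ 3.808, r(5.75) ≈ 4.272, r(6.5) ≈ 4.528.
On each subinterval the trapezoid contributes (Δt_i/2)·[r(t_{i-1}) + r(t_i)].
Sum ≈ 13.577.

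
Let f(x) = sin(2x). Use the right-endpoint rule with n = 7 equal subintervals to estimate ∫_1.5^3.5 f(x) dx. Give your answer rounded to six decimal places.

-0.774396

Δx = (3.5 − 1.5)/7 = 2/7.
Right endpoints: 25/14, 29/14, 33/14, 37/14, 41/14, 45/14, 3.5.
f(25/14) ≈ -0.416722, f(29/14) ≈ -0.842154, f(33/14) ≈ -0.999998, f(37/14) ≈ -0.840102, f(41/14) ≈ -0.413270, f(45/14) ≈ 0.144874, f(3.5) ≈ 0.656987.
Sum = Δx · [f(25/14) + f(29/14) + f(33/14) + ...].
Sum ≈ -0.774396.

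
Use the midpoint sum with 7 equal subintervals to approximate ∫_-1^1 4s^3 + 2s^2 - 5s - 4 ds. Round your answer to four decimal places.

Δs = (1 − (-1))/7 = 2/7.
Midpoints: -6/7, -4/7, -2/7, 0, 2/7, 4/7, 6/7.
f(-6/7) = -262/343, f(-4/7) = -424/343, f(-2/7) = -858/343, f(0) = -4, f(2/7) = -1774/343, f(4/7) = -1872/343, f(6/7) = -1474/343.
Sum = Δs · [f(-6/7) + f(-4/7) + f(-2/7) + ...].
Sum ≈ -6.6939.

-6.6939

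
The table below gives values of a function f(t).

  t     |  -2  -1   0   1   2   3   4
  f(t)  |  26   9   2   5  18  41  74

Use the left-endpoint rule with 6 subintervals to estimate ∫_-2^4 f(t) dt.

101

Δt = 1.
Sum = 1·[26 + 9 + 2 + 5 + 18 + 41] = 101.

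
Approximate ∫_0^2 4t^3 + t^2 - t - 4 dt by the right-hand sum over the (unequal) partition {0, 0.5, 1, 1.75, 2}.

Subinterval widths: 0.5, 0.5, 0.75, 0.25.
Right endpoints: 0.5, 1, 1.75, 2.
f(0.5) = -3.75, f(1) = 0, f(1.75) = 18.75, f(2) = 30.
Sum = Σ Δt_i · f(t_i).
Sum = 19.6875.

19.6875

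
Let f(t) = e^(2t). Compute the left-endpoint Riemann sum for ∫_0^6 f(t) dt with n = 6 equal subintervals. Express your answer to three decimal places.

25473.840

Δt = (6 − 0)/6 = 1.
Left endpoints: 0, 1, 2, 3, 4, 5.
f(0) ≈ 1.000, f(1) ≈ 7.389, f(2) ≈ 54.598, f(3) ≈ 403.429, f(4) ≈ 2980.958, f(5) ≈ 22026.466.
Sum = Δt · [f(0) + f(1) + f(2) + ...].
Sum ≈ 25473.840.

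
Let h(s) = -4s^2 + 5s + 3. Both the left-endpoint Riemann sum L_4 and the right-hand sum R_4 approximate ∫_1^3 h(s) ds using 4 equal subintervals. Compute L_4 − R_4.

11

L_4 = -3.5.
R_4 = -14.5.
L_4 − R_4 = 11.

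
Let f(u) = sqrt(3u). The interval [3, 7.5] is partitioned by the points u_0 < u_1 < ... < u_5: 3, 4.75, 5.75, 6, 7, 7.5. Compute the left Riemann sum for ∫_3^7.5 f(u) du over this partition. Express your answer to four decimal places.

Subinterval widths: 1.75, 1, 0.25, 1, 0.5.
Left endpoints: 3, 4.75, 5.75, 6, 7.
f(3) ≈ 3.0000, f(4.75) ≈ 3.7749, f(5.75) ≈ 4.1533, f(6) ≈ 4.2426, f(7) ≈ 4.5826.
Sum = Σ Δu_i · f(u_i).
Sum ≈ 16.5972.

16.5972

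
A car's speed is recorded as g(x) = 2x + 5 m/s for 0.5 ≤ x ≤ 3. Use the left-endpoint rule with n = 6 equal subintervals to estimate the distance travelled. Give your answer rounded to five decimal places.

20.20833

Δx = (3 − 0.5)/6 = 5/12.
Left endpoints: 0.5, 11/12, 4/3, 1.75, 13/6, 31/12.
g(0.5) = 6, g(11/12) = 41/6, g(4/3) = 23/3, g(1.75) = 8.5, g(13/6) = 28/3, g(31/12) = 61/6.
Sum = Δx · [g(0.5) + g(11/12) + g(4/3) + ...].
Sum ≈ 20.20833.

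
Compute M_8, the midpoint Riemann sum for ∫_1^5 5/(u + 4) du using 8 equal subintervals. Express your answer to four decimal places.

2.9375

Δu = (5 − 1)/8 = 0.5.
Midpoints: 1.25, 1.75, 2.25, 2.75, 3.25, 3.75, 4.25, 4.75.
f(1.25) = 20/21, f(1.75) = 20/23, f(2.25) = 0.8, f(2.75) = 20/27, f(3.25) = 20/29, f(3.75) = 20/31, f(4.25) = 20/33, f(4.75) = 4/7.
Sum = Δu · [f(1.25) + f(1.75) + f(2.25) + ...].
Sum ≈ 2.9375.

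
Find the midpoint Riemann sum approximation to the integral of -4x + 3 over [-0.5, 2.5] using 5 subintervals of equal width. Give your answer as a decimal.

-3

Δx = (2.5 − (-0.5))/5 = 0.6.
Midpoints: -0.2, 0.4, 1, 1.6, 2.2.
f(-0.2) = 3.8, f(0.4) = 1.4, f(1) = -1, f(1.6) = -3.4, f(2.2) = -5.8.
Sum = Δx · [f(-0.2) + f(0.4) + f(1) + f(1.6) + f(2.2)].
Sum = -3.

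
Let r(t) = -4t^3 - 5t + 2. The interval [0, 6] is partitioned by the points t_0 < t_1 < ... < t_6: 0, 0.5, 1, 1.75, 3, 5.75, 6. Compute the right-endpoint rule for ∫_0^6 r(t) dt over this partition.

-2564.15625

Subinterval widths: 0.5, 0.5, 0.75, 1.25, 2.75, 0.25.
Right endpoints: 0.5, 1, 1.75, 3, 5.75, 6.
r(0.5) = -1, r(1) = -7, r(1.75) = -28.1875, r(3) = -121, r(5.75) = -787.1875, r(6) = -892.
Sum = Σ Δt_i · r(t_i).
Sum = -2564.15625.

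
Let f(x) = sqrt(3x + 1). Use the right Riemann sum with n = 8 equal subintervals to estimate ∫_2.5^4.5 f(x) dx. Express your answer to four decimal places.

6.8738

Δx = (4.5 − 2.5)/8 = 0.25.
Right endpoints: 2.75, 3, 3.25, 3.5, 3.75, 4, 4.25, 4.5.
f(2.75) ≈ 3.0414, f(3) ≈ 3.1623, f(3.25) ≈ 3.2787, f(3.5) ≈ 3.3912, f(3.75) ≈ 3.5000, f(4) ≈ 3.6056, f(4.25) ≈ 3.7081, f(4.5) ≈ 3.8079.
Sum = Δx · [f(2.75) + f(3) + f(3.25) + ...].
Sum ≈ 6.8738.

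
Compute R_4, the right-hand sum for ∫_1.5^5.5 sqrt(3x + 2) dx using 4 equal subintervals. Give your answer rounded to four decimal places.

Δx = (5.5 − 1.5)/4 = 1.
Right endpoints: 2.5, 3.5, 4.5, 5.5.
f(2.5) ≈ 3.0822, f(3.5) ≈ 3.5355, f(4.5) ≈ 3.9370, f(5.5) ≈ 4.3012.
Sum = Δx · [f(2.5) + f(3.5) + f(4.5) + f(5.5)].
Sum ≈ 14.8559.

14.8559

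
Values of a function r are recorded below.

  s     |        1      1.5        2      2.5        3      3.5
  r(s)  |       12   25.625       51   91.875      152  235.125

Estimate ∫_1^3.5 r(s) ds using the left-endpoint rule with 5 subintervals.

166.25

Δs = 0.5.
Sum = 0.5·[12 + 25.625 + 51 + 91.875 + 152] = 166.25.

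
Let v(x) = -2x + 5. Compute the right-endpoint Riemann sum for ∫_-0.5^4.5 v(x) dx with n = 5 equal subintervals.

Δx = (4.5 − (-0.5))/5 = 1.
Right endpoints: 0.5, 1.5, 2.5, 3.5, 4.5.
v(0.5) = 4, v(1.5) = 2, v(2.5) = 0, v(3.5) = -2, v(4.5) = -4.
Sum = Δx · [v(0.5) + v(1.5) + v(2.5) + v(3.5) + v(4.5)].
Sum = 0.

0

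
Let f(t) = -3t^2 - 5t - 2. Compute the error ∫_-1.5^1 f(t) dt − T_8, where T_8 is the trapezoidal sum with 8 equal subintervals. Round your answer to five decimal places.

Exact integral: ∫_-1.5^1 f(t) dt = -6.25.
T_8 ≈ -6.3720703.
Error ≈ -6.25 − (-6.3720703) ≈ 0.12207.

0.12207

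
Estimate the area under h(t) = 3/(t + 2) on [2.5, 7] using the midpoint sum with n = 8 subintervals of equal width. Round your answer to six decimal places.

2.077982

Δt = (7 − 2.5)/8 = 0.5625.
Midpoints: 2.78125, 3.34375, 3.90625, 4.46875, 5.03125, 5.59375, 6.15625, 6.71875.
h(2.78125) = 32/51, h(3.34375) = 32/57, h(3.90625) = 32/63, h(4.46875) = 32/69, h(5.03125) = 32/75, h(5.59375) = 32/81, h(6.15625) = 32/87, h(6.71875) = 32/93.
Sum = Δt · [h(2.78125) + h(3.34375) + h(3.90625) + ...].
Sum ≈ 2.077982.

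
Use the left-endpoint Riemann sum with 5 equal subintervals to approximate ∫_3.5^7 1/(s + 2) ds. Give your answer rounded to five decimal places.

Δs = (7 − 3.5)/5 = 0.7.
Left endpoints: 3.5, 4.2, 4.9, 5.6, 6.3.
f(3.5) = 2/11, f(4.2) = 5/31, f(4.9) = 10/69, f(5.6) = 5/38, f(6.3) = 10/83.
Sum = Δs · [f(3.5) + f(4.2) + f(4.9) + f(5.6) + f(6.3)].
Sum ≈ 0.51807.

0.51807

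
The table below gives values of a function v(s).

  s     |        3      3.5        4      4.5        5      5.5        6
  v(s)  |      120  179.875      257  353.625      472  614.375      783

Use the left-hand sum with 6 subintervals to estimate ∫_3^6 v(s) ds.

998.4375

Δs = 0.5.
Sum = 0.5·[120 + 179.875 + 257 + 353.625 + 472 + 614.375] = 998.4375.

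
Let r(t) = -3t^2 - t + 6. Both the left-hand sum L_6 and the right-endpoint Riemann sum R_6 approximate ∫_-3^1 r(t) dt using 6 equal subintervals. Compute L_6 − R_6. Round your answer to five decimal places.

-13.33333

L_6 ≈ -7.5555556.
R_6 ≈ 5.7777778.
L_6 − R_6 ≈ -13.33333.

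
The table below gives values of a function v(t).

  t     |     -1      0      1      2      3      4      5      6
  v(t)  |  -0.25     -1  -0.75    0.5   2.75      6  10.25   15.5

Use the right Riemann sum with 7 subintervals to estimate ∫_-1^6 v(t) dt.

Δt = 1.
Sum = 1·[(-1) + (-0.75) + 0.5 + 2.75 + 6 + 10.25 + 15.5] = 33.25.

33.25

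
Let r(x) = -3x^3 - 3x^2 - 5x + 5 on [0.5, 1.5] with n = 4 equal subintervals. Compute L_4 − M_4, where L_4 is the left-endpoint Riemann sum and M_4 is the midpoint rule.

2.40625

L_4 = -4.53125.
M_4 = -6.9375.
L_4 − M_4 = 2.40625.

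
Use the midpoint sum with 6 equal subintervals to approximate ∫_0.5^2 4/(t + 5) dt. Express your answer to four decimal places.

Δt = (2 − 0.5)/6 = 0.25.
Midpoints: 0.625, 0.875, 1.125, 1.375, 1.625, 1.875.
f(0.625) = 32/45, f(0.875) = 32/47, f(1.125) = 32/49, f(1.375) = 32/51, f(1.625) = 32/53, f(1.875) = 32/55.
Sum = Δt · [f(0.625) + f(0.875) + f(1.125) + ...].
Sum ≈ 0.9645.

0.9645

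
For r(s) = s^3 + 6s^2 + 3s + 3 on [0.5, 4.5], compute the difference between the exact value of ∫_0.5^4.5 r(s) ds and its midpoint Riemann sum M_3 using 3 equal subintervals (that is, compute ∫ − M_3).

Exact integral: ∫_0.5^4.5 r(s) ds = 326.5.
M_3 = 318.5.
Error = 326.5 − 318.5 = 8.

8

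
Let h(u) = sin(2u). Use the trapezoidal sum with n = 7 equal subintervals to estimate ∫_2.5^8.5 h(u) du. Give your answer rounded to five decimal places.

0.20738

Δu = (8.5 − 2.5)/7 = 6/7.
h(2.5) ≈ -0.95892, h(47/14) ≈ 0.41787, h(59/14) ≈ 0.83942, h(71/14) ≈ -0.65794, h(83/14) ≈ -0.65125, h(95/14) ≈ 0.84419, h(107/14) ≈ 0.40981, h(8.5) ≈ -0.96140.
T_7 = (Δu/2)·[h(u_0) + 2h(u_1) + ... + 2h(u_{6}) + h(u_7)].
Sum ≈ 0.20738.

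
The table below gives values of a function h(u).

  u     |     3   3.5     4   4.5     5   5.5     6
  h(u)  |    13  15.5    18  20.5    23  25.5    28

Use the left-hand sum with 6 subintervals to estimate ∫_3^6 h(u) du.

Δu = 0.5.
Sum = 0.5·[13 + 15.5 + 18 + 20.5 + 23 + 25.5] = 57.75.

57.75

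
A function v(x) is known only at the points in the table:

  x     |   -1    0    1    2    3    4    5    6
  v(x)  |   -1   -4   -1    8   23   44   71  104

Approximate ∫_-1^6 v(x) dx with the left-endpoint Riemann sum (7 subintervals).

140

Δx = 1.
Sum = 1·[(-1) + (-4) + (-1) + 8 + 23 + 44 + 71] = 140.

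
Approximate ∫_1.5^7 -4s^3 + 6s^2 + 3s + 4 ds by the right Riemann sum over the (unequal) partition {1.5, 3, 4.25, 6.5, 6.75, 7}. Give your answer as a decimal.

Subinterval widths: 1.5, 1.25, 2.25, 0.25, 0.25.
Right endpoints: 3, 4.25, 6.5, 6.75, 7.
f(3) = -41, f(4.25) = -181.9375, f(6.5) = -821.5, f(6.75) = -932.5625, f(7) = -1053.
Sum = Σ Δs_i · f(s_i).
Sum = -2633.6875.

-2633.6875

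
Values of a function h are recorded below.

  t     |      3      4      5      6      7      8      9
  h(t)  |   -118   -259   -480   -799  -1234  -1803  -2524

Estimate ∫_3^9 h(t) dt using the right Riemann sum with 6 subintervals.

Δt = 1.
Sum = 1·[(-259) + (-480) + (-799) + (-1234) + (-1803) + (-2524)] = -7099.

-7099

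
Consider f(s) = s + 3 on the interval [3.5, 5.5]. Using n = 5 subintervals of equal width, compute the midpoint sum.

15

Δs = (5.5 − 3.5)/5 = 0.4.
Midpoints: 3.7, 4.1, 4.5, 4.9, 5.3.
f(3.7) = 6.7, f(4.1) = 7.1, f(4.5) = 7.5, f(4.9) = 7.9, f(5.3) = 8.3.
Sum = Δs · [f(3.7) + f(4.1) + f(4.5) + f(4.9) + f(5.3)].
Sum = 15.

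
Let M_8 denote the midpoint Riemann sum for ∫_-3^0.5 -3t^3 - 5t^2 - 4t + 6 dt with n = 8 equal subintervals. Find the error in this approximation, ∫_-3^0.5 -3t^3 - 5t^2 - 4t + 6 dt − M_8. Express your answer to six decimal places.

0.348918

Exact integral: ∫_-3^0.5 f(t) dt ≈ 53.99479167.
M_8 ≈ 53.64587402.
Error ≈ 53.99479167 − 53.64587402 ≈ 0.348918.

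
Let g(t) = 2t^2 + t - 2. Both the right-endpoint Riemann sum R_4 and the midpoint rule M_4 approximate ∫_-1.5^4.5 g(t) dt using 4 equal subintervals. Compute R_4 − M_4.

38.25

R_4 = 96.
M_4 = 57.75.
R_4 − M_4 = 38.25.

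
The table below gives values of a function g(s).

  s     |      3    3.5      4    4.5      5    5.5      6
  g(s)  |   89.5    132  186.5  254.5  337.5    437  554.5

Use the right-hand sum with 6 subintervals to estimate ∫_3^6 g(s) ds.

951

Δs = 0.5.
Sum = 0.5·[132 + 186.5 + 254.5 + 337.5 + 437 + 554.5] = 951.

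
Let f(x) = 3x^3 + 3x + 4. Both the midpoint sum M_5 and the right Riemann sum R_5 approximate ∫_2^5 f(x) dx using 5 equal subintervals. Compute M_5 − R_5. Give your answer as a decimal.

-116.505

M_5 = 497.415.
R_5 = 613.92.
M_5 − R_5 = -116.505.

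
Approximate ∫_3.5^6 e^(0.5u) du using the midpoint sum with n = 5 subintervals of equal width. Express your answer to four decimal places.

Δu = (6 − 3.5)/5 = 0.5.
Midpoints: 3.75, 4.25, 4.75, 5.25, 5.75.
f(3.75) ≈ 6.5208, f(4.25) ≈ 8.3729, f(4.75) ≈ 10.7510, f(5.25) ≈ 13.8046, f(5.75) ≈ 17.7254.
Sum = Δu · [f(3.75) + f(4.25) + f(4.75) + f(5.25) + f(5.75)].
Sum ≈ 28.5874.

28.5874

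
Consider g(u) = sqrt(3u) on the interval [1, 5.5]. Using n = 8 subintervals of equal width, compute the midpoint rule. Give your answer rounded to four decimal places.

13.7458

Δu = (5.5 − 1)/8 = 0.5625.
Midpoints: 1.28125, 1.84375, 2.40625, 2.96875, 3.53125, 4.09375, 4.65625, 5.21875.
g(1.28125) ≈ 1.9605, g(1.84375) ≈ 2.3519, g(2.40625) ≈ 2.6868, g(2.96875) ≈ 2.9843, g(3.53125) ≈ 3.2548, g(4.09375) ≈ 3.5045, g(4.65625) ≈ 3.7375, g(5.21875) ≈ 3.9568.
Sum = Δu · [g(1.28125) + g(1.84375) + g(2.40625) + ...].
Sum ≈ 13.7458.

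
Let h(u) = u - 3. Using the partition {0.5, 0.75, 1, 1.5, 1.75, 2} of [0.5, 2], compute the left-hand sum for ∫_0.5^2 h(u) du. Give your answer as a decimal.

-2.875

Subinterval widths: 0.25, 0.25, 0.5, 0.25, 0.25.
Left endpoints: 0.5, 0.75, 1, 1.5, 1.75.
h(0.5) = -2.5, h(0.75) = -2.25, h(1) = -2, h(1.5) = -1.5, h(1.75) = -1.25.
Sum = Σ Δu_i · h(u_i).
Sum = -2.875.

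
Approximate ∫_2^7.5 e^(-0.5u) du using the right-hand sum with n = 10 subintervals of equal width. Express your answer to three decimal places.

Δu = (7.5 − 2)/10 = 0.55.
Right endpoints: 2.55, 3.1, 3.65, 4.2, 4.75, 5.3, 5.85, 6.4, 6.95, 7.5.
f(2.55) ≈ 0.279, f(3.1) ≈ 0.212, f(3.65) ≈ 0.161, f(4.2) ≈ 0.122, f(4.75) ≈ 0.093, f(5.3) ≈ 0.071, f(5.85) ≈ 0.054, f(6.4) ≈ 0.041, f(6.95) ≈ 0.031, f(7.5) ≈ 0.024.
Sum = Δu · [f(2.55) + f(3.1) + f(3.65) + ...].
Sum ≈ 0.598.

0.598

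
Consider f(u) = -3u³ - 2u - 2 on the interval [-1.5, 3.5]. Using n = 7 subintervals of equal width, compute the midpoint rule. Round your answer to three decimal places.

-126.837

Δu = (3.5 − (-1.5))/7 = 5/7.
Midpoints: -8/7, -3/7, 2/7, 1, 12/7, 17/7, 22/7.
f(-8/7) = 1634/343, f(-3/7) = -311/343, f(2/7) = -906/343, f(1) = -7, f(12/7) = -7046/343, f(17/7) = -17091/343, f(22/7) = -34786/343.
Sum = Δu · [f(-8/7) + f(-3/7) + f(2/7) + ...].
Sum ≈ -126.837.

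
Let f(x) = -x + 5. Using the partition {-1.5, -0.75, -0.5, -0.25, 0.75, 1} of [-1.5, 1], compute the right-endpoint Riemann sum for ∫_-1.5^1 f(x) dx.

12.25

Subinterval widths: 0.75, 0.25, 0.25, 1, 0.25.
Right endpoints: -0.75, -0.5, -0.25, 0.75, 1.
f(-0.75) = 5.75, f(-0.5) = 5.5, f(-0.25) = 5.25, f(0.75) = 4.25, f(1) = 4.
Sum = Σ Δx_i · f(x_i).
Sum = 12.25.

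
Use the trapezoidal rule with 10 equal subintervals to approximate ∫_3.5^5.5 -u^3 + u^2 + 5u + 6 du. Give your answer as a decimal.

Δu = (5.5 − 3.5)/10 = 0.2.
f(3.5) = -7.125, f(3.7) = -12.463, f(3.9) = -18.609, f(4.1) = -25.611, f(4.3) = -33.517, f(4.5) = -42.375, f(4.7) = -52.233, f(4.9) = -63.139, f(5.1) = -75.141, f(5.3) = -88.287, f(5.5) = -102.625.
T_10 = (Δu/2)·[f(u_0) + 2f(u_1) + ... + 2f(u_{9}) + f(u_10)].
Sum = -93.25.

-93.25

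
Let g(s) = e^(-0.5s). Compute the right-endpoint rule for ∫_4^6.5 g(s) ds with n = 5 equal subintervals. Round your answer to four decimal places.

Δs = (6.5 − 4)/5 = 0.5.
Right endpoints: 4.5, 5, 5.5, 6, 6.5.
g(4.5) ≈ 0.1054, g(5) ≈ 0.0821, g(5.5) ≈ 0.0639, g(6) ≈ 0.0498, g(6.5) ≈ 0.0388.
Sum = Δs · [g(4.5) + g(5) + g(5.5) + g(6) + g(6.5)].
Sum ≈ 0.1700.

0.1700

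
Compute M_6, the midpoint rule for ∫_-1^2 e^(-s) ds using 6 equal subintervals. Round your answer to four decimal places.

2.5562

Δs = (2 − (-1))/6 = 0.5.
Midpoints: -0.75, -0.25, 0.25, 0.75, 1.25, 1.75.
f(-0.75) ≈ 2.1170, f(-0.25) ≈ 1.2840, f(0.25) ≈ 0.7788, f(0.75) ≈ 0.4724, f(1.25) ≈ 0.2865, f(1.75) ≈ 0.1738.
Sum = Δs · [f(-0.75) + f(-0.25) + f(0.25) + ...].
Sum ≈ 2.5562.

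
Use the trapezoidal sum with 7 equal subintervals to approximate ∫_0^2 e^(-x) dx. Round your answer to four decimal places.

0.8705

Δx = (2 − 0)/7 = 2/7.
f(0) ≈ 1.0000, f(2/7) ≈ 0.7515, f(4/7) ≈ 0.5647, f(6/7) ≈ 0.4244, f(8/7) ≈ 0.3189, f(10/7) ≈ 0.2397, f(12/7) ≈ 0.1801, f(2) ≈ 0.1353.
T_7 = (Δx/2)·[f(x_0) + 2f(x_1) + ... + 2f(x_{6}) + f(x_7)].
Sum ≈ 0.8705.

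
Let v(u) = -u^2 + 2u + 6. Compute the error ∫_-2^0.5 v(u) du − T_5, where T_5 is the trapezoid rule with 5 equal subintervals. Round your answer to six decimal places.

Exact integral: ∫_-2^0.5 v(u) du ≈ 8.54166667.
T_5 = 8.4375.
Error ≈ 8.54166667 − 8.4375 ≈ 0.104167.

0.104167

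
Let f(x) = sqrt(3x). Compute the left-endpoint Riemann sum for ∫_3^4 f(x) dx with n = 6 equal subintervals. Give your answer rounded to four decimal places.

3.1988

Δx = (4 − 3)/6 = 1/6.
Left endpoints: 3, 19/6, 10/3, 3.5, 11/3, 23/6.
f(3) ≈ 3.0000, f(19/6) ≈ 3.0822, f(10/3) ≈ 3.1623, f(3.5) ≈ 3.2404, f(11/3) ≈ 3.3166, f(23/6) ≈ 3.3912.
Sum = Δx · [f(3) + f(19/6) + f(10/3) + ...].
Sum ≈ 3.1988.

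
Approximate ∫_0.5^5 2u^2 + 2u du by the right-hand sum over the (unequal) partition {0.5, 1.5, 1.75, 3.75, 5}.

156.15625

Subinterval widths: 1, 0.25, 2, 1.25.
Right endpoints: 1.5, 1.75, 3.75, 5.
f(1.5) = 7.5, f(1.75) = 9.625, f(3.75) = 35.625, f(5) = 60.
Sum = Σ Δu_i · f(u_i).
Sum = 156.15625.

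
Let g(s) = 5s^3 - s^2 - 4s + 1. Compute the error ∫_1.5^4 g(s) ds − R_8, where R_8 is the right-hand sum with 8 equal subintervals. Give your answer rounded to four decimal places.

Exact integral: ∫_1.5^4 g(s) ds ≈ 268.463542.
R_8 ≈ 313.753662.
Error ≈ 268.463542 − 313.753662 ≈ -45.2901.

-45.2901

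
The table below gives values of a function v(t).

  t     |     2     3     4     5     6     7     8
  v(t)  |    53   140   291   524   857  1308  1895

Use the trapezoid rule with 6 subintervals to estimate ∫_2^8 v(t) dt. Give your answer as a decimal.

4094

Δt = 1.
T_6 = (1/2)·[53 + 2·140 + 2·291 + 2·524 + 2·857 + 2·1308 + 1895] = 4094.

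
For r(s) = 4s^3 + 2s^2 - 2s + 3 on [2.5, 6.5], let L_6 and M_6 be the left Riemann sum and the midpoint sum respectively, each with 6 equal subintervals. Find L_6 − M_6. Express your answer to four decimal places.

-341.7778

L_6 ≈ 1544.592593.
M_6 ≈ 1886.370370.
L_6 − M_6 ≈ -341.7778.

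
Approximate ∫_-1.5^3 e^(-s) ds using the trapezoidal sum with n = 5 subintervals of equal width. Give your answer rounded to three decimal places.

Δs = (3 − (-1.5))/5 = 0.9.
f(-1.5) ≈ 4.482, f(-0.6) ≈ 1.822, f(0.3) ≈ 0.741, f(1.2) ≈ 0.301, f(2.1) ≈ 0.122, f(3) ≈ 0.050.
T_5 = (Δs/2)·[f(s_0) + 2f(s_1) + ... + 2f(s_{4}) + f(s_5)].
Sum ≈ 4.727.

4.727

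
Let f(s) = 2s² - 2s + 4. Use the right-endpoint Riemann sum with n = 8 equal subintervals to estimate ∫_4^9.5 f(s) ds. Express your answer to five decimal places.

Δs = (9.5 − 4)/8 = 0.6875.
Right endpoints: 4.6875, 5.375, 6.0625, 6.75, 7.4375, 8.125, 8.8125, 9.5.
f(4.6875) = 38.5703125, f(5.375) = 51.03125, f(6.0625) = 65.3828125, f(6.75) = 81.625, f(7.4375) = 99.7578125, f(8.125) = 119.78125, f(8.8125) = 141.6953125, f(9.5) = 165.5.
Sum = Δs · [f(4.6875) + f(5.375) + f(6.0625) + ...].
Sum ≈ 524.79883.

524.79883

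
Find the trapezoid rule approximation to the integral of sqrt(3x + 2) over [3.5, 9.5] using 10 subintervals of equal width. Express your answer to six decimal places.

Δx = (9.5 − 3.5)/10 = 0.6.
f(3.5) ≈ 3.535534, f(4.1) ≈ 3.781534, f(4.7) ≈ 4.012481, f(5.3) ≈ 4.230839, f(5.9) ≈ 4.438468, f(6.5) ≈ 4.636809, f(7.1) ≈ 4.827007, f(7.7) ≈ 5.009990, f(8.3) ≈ 5.186521, f(8.9) ≈ 5.357238, f(9.5) ≈ 5.522681.
T_10 = (Δx/2)·[f(x_0) + 2f(x_1) + ... + 2f(x_{9}) + f(x_10)].
Sum ≈ 27.605997.

27.605997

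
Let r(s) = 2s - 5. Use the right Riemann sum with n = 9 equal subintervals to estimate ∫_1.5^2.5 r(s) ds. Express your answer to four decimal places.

Δs = (2.5 − 1.5)/9 = 1/9.
Right endpoints: 29/18, 31/18, 11/6, 35/18, 37/18, 13/6, 41/18, 43/18, 2.5.
r(29/18) = -16/9, r(31/18) = -14/9, r(11/6) = -4/3, r(35/18) = -10/9, r(37/18) = -8/9, r(13/6) = -2/3, r(41/18) = -4/9, r(43/18) = -2/9, r(2.5) = 0.
Sum = Δs · [r(29/18) + r(31/18) + r(11/6) + ...].
Sum ≈ -0.8889.

-0.8889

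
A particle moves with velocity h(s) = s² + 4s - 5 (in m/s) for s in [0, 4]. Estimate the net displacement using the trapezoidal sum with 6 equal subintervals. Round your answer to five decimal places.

Δs = (4 − 0)/6 = 2/3.
h(0) = -5, h(2/3) = -17/9, h(4/3) = 19/9, h(2) = 7, h(8/3) = 115/9, h(10/3) = 175/9, h(4) = 27.
T_6 = (Δs/2)·[h(s_0) + 2h(s_1) + ... + 2h(s_{5}) + h(s_6)].
Sum ≈ 33.62963.

33.62963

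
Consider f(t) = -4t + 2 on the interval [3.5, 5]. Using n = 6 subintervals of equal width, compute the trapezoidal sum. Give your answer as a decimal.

Δt = (5 − 3.5)/6 = 0.25.
f(3.5) = -12, f(3.75) = -13, f(4) = -14, f(4.25) = -15, f(4.5) = -16, f(4.75) = -17, f(5) = -18.
T_6 = (Δt/2)·[f(t_0) + 2f(t_1) + ... + 2f(t_{5}) + f(t_6)].
Sum = -22.5.

-22.5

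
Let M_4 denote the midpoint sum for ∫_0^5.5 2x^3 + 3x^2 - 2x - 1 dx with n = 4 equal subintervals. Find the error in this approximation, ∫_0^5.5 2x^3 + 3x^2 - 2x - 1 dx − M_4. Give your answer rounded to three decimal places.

Exact integral: ∫_0^5.5 f(x) dx = 588.15625.
M_4 ≈ 571.25879.
Error ≈ 588.15625 − 571.25879 ≈ 16.897.

16.897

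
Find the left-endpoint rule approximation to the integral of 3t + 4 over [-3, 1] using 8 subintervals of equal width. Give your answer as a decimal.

Δt = (1 − (-3))/8 = 0.5.
Left endpoints: -3, -2.5, -2, -1.5, -1, -0.5, 0, 0.5.
f(-3) = -5, f(-2.5) = -3.5, f(-2) = -2, f(-1.5) = -0.5, f(-1) = 1, f(-0.5) = 2.5, f(0) = 4, f(0.5) = 5.5.
Sum = Δt · [f(-3) + f(-2.5) + f(-2) + ...].
Sum = 1.

1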